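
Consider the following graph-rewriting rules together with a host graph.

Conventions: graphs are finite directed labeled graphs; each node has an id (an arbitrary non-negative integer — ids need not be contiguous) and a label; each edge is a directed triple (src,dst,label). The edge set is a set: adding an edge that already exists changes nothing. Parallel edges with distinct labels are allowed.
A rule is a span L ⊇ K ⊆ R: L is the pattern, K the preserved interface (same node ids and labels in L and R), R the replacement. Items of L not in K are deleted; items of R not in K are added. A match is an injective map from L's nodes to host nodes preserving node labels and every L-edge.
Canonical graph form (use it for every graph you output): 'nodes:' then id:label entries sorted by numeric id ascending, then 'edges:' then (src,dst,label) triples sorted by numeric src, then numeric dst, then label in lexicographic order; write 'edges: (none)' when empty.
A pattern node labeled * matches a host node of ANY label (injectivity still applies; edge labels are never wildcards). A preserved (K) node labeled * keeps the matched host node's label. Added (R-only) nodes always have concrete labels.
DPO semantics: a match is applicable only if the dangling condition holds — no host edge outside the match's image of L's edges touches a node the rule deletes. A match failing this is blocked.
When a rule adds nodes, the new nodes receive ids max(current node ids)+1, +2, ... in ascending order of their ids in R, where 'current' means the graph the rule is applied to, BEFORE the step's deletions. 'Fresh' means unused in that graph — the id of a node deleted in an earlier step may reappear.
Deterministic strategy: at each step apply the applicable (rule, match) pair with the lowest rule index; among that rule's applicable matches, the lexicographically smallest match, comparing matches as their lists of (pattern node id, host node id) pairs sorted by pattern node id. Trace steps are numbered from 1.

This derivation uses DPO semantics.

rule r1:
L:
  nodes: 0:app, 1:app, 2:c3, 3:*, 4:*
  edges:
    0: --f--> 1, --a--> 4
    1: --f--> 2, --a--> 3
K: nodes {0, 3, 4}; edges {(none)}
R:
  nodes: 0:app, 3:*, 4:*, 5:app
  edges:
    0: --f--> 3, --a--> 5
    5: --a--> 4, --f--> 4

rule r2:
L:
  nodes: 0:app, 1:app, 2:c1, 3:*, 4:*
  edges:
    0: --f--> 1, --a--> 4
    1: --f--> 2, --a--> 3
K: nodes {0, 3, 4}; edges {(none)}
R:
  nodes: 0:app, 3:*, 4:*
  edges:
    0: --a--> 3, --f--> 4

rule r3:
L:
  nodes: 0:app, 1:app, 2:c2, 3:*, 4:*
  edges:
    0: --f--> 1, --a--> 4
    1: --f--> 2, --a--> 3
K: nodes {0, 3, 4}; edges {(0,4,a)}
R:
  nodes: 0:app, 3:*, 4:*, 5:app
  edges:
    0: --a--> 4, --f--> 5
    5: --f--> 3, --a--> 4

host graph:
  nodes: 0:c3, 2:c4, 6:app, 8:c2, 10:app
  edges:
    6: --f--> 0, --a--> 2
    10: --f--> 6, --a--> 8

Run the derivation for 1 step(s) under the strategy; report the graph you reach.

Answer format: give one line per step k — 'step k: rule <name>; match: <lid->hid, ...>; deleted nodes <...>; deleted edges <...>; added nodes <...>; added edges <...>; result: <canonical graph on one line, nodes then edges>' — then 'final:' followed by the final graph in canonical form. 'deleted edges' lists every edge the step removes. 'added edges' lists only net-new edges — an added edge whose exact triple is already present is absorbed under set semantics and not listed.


step 1: rule r1; match: 0->10, 1->6, 2->0, 3->2, 4->8; deleted nodes 0, 6; deleted edges (6,0,f); (6,2,a); (10,6,f); (10,8,a); added nodes 11; added edges (10,2,f); (10,11,a); (11,8,a); (11,8,f); result: nodes: 2:c4, 8:c2, 10:app, 11:app edges: (10,2,f); (10,11,a); (11,8,a); (11,8,f)
final:
nodes: 2:c4, 8:c2, 10:app, 11:app
edges: (10,2,f); (10,11,a); (11,8,a); (11,8,f)


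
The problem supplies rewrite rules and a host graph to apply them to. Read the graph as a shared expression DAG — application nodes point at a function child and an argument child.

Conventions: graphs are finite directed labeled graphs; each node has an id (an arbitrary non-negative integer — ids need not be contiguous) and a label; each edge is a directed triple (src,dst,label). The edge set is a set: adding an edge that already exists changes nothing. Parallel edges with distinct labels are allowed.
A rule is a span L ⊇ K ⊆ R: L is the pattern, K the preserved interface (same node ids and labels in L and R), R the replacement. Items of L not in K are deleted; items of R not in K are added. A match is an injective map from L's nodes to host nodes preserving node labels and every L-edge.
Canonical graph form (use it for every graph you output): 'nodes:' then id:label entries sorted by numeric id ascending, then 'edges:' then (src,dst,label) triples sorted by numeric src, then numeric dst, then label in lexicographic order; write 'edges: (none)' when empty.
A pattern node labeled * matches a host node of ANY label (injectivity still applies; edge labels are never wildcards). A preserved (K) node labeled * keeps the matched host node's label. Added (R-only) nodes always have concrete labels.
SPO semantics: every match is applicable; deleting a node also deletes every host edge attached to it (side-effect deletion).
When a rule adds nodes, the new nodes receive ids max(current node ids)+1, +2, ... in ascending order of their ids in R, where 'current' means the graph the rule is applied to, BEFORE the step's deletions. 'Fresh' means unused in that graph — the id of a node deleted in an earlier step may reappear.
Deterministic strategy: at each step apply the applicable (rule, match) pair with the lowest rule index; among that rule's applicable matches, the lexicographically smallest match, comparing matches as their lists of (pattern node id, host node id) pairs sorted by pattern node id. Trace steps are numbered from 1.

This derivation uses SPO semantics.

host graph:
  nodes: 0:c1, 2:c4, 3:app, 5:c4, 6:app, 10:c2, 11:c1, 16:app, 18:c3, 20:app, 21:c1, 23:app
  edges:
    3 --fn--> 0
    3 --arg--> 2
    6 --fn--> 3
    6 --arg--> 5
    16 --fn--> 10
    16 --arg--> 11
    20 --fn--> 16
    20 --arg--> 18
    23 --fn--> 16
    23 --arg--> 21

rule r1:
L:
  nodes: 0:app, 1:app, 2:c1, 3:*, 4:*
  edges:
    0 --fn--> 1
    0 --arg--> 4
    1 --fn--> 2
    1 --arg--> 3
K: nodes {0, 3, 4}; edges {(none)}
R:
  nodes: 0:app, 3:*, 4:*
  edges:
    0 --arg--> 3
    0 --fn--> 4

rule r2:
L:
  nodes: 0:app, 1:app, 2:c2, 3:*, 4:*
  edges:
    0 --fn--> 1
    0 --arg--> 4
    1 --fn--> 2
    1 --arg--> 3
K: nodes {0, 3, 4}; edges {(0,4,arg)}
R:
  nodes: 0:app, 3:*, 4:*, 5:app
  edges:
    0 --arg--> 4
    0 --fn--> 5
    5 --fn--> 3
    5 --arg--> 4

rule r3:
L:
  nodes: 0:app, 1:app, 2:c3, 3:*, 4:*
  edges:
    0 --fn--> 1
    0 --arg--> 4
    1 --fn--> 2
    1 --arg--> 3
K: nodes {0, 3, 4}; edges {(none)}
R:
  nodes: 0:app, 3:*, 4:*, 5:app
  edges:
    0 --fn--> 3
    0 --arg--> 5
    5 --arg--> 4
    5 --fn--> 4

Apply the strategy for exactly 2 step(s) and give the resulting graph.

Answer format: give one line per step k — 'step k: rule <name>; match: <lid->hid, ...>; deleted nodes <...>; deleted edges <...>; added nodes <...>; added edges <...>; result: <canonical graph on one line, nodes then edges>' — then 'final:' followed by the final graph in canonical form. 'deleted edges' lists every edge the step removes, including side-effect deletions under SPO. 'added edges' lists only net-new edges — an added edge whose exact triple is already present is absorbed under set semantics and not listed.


step 1: rule r1; match: 0->6, 1->3, 2->0, 3->2, 4->5; deleted nodes 0, 3; deleted edges (3,0,fn); (3,2,arg); (6,3,fn); (6,5,arg); added nodes (none); added edges (6,2,arg); (6,5,fn); result: nodes: 2:c4, 5:c4, 6:app, 10:c2, 11:c1, 16:app, 18:c3, 20:app, 21:c1, 23:app edges: (6,2,arg); (6,5,fn); (16,10,fn); (16,11,arg); (20,16,fn); (20,18,arg); (23,16,fn); (23,21,arg)
step 2: rule r2; match: 0->20, 1->16, 2->10, 3->11, 4->18; deleted nodes 10, 16; deleted edges (16,10,fn); (16,11,arg); (20,16,fn); (23,16,fn); added nodes 24; added edges (20,24,fn); (24,11,fn); (24,18,arg); result: nodes: 2:c4, 5:c4, 6:app, 11:c1, 18:c3, 20:app, 21:c1, 23:app, 24:app edges: (6,2,arg); (6,5,fn); (20,18,arg); (20,24,fn); (23,21,arg); (24,11,fn); (24,18,arg)
final:
nodes: 2:c4, 5:c4, 6:app, 11:c1, 18:c3, 20:app, 21:c1, 23:app, 24:app
edges: (6,2,arg); (6,5,fn); (20,18,arg); (20,24,fn); (23,21,arg); (24,11,fn); (24,18,arg)


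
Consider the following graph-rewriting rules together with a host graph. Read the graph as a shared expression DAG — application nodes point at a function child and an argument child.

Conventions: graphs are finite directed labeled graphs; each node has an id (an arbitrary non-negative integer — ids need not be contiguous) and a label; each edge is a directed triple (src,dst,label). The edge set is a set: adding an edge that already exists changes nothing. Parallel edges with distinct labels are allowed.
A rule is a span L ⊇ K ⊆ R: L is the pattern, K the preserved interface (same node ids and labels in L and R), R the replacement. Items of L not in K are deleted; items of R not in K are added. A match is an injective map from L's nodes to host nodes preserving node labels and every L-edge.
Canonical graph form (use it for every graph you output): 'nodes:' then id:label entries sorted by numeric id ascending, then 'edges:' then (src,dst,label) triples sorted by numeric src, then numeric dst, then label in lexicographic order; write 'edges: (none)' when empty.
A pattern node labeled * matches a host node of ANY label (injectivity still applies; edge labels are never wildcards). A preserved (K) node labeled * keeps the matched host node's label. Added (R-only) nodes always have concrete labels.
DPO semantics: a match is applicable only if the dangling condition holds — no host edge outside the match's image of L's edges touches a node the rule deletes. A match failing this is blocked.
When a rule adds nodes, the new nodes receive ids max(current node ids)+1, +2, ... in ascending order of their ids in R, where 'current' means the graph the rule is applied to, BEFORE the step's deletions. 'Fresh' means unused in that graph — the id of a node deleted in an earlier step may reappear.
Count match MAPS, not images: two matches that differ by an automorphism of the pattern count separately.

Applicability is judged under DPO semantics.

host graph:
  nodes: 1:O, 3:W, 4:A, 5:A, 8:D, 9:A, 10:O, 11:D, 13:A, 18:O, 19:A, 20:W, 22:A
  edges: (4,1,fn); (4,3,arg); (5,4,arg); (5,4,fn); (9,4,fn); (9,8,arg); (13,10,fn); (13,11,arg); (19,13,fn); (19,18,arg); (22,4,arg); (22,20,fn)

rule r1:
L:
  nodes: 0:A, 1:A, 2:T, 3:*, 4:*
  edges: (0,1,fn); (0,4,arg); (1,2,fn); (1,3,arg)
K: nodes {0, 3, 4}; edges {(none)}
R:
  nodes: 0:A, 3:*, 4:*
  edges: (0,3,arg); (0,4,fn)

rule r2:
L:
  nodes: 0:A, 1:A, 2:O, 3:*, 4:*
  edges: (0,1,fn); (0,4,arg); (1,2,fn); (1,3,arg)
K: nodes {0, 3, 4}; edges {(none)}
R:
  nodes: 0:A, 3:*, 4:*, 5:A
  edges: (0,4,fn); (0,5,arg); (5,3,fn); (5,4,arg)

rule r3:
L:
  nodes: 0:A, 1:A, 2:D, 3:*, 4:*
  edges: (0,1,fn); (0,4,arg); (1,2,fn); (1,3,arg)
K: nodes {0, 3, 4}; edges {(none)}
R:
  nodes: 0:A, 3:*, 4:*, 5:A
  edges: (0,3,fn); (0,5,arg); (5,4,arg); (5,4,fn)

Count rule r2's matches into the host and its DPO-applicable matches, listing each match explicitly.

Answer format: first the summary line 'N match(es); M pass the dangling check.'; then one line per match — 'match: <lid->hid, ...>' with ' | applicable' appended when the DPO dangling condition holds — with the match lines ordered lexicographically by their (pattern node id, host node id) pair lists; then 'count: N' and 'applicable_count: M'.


2 match(es); 1 pass the dangling check.
match: 0->9, 1->4, 2->1, 3->3, 4->8
match: 0->19, 1->13, 2->10, 3->11, 4->18 | applicable
count: 2
applicable_count: 1


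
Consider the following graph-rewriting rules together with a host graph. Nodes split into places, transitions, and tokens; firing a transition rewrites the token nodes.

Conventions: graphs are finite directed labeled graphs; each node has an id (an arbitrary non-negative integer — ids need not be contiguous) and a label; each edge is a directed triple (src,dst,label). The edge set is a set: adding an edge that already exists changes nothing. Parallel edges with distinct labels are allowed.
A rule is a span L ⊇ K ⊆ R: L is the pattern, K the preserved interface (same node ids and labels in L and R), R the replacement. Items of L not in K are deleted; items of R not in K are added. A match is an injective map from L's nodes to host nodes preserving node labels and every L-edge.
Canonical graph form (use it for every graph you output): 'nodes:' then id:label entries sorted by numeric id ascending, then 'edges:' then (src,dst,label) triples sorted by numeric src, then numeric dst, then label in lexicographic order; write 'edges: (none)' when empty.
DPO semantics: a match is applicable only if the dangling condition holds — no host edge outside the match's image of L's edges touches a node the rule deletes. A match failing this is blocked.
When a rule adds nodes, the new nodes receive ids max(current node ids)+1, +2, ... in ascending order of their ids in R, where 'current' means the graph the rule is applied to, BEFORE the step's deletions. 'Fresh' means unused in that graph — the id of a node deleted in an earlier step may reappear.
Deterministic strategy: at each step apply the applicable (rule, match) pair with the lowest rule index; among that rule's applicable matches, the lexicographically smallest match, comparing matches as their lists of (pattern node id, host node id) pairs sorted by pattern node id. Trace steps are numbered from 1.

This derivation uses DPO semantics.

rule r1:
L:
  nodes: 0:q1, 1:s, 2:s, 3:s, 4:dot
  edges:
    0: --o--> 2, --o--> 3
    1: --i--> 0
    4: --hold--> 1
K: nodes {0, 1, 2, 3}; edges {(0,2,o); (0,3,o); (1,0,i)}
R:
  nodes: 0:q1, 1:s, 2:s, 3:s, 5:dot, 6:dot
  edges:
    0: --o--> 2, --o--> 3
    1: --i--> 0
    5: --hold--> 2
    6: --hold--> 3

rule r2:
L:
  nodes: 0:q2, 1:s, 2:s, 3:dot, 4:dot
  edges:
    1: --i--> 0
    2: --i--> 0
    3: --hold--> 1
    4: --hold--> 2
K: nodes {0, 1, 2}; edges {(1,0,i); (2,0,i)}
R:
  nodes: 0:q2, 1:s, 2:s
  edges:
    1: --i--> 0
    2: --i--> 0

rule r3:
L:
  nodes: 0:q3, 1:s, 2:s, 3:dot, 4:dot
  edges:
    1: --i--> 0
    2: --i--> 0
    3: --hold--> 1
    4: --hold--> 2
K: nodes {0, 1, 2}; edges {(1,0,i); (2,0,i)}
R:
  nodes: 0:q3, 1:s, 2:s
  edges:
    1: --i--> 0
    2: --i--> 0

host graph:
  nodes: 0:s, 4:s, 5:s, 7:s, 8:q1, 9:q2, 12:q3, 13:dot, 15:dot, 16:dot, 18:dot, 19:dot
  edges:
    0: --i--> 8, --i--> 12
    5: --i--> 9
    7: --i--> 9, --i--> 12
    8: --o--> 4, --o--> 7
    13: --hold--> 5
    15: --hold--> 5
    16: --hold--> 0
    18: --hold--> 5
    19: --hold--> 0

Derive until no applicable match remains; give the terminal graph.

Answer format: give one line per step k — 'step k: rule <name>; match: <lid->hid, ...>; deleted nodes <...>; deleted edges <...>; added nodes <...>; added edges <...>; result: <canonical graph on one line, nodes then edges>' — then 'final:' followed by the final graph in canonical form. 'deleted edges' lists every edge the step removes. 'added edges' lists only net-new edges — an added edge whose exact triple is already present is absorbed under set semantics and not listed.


step 1: rule r1; match: 0->8, 1->0, 2->4, 3->7, 4->16; deleted nodes 16; deleted edges (16,0,hold); added nodes 20, 21; added edges (20,4,hold); (21,7,hold); result: nodes: 0:s, 4:s, 5:s, 7:s, 8:q1, 9:q2, 12:q3, 13:dot, 15:dot, 18:dot, 19:dot, 20:dot, 21:dot edges: (0,8,i); (0,12,i); (5,9,i); (7,9,i); (7,12,i); (8,4,o); (8,7,o); (13,5,hold); (15,5,hold); (18,5,hold); (19,0,hold); (20,4,hold); (21,7,hold)
step 2: rule r1; match: 0->8, 1->0, 2->4, 3->7, 4->19; deleted nodes 19; deleted edges (19,0,hold); added nodes 22, 23; added edges (22,4,hold); (23,7,hold); result: nodes: 0:s, 4:s, 5:s, 7:s, 8:q1, 9:q2, 12:q3, 13:dot, 15:dot, 18:dot, 20:dot, 21:dot, 22:dot, 23:dot edges: (0,8,i); (0,12,i); (5,9,i); (7,9,i); (7,12,i); (8,4,o); (8,7,o); (13,5,hold); (15,5,hold); (18,5,hold); (20,4,hold); (21,7,hold); (22,4,hold); (23,7,hold)
step 3: rule r2; match: 0->9, 1->5, 2->7, 3->13, 4->21; deleted nodes 13, 21; deleted edges (13,5,hold); (21,7,hold); added nodes (none); added edges (none); result: nodes: 0:s, 4:s, 5:s, 7:s, 8:q1, 9:q2, 12:q3, 15:dot, 18:dot, 20:dot, 22:dot, 23:dot edges: (0,8,i); (0,12,i); (5,9,i); (7,9,i); (7,12,i); (8,4,o); (8,7,o); (15,5,hold); (18,5,hold); (20,4,hold); (22,4,hold); (23,7,hold)
step 4: rule r2; match: 0->9, 1->5, 2->7, 3->15, 4->23; deleted nodes 15, 23; deleted edges (15,5,hold); (23,7,hold); added nodes (none); added edges (none); result: nodes: 0:s, 4:s, 5:s, 7:s, 8:q1, 9:q2, 12:q3, 18:dot, 20:dot, 22:dot edges: (0,8,i); (0,12,i); (5,9,i); (7,9,i); (7,12,i); (8,4,o); (8,7,o); (18,5,hold); (20,4,hold); (22,4,hold)
final:
nodes: 0:s, 4:s, 5:s, 7:s, 8:q1, 9:q2, 12:q3, 18:dot, 20:dot, 22:dot
edges: (0,8,i); (0,12,i); (5,9,i); (7,9,i); (7,12,i); (8,4,o); (8,7,o); (18,5,hold); (20,4,hold); (22,4,hold)


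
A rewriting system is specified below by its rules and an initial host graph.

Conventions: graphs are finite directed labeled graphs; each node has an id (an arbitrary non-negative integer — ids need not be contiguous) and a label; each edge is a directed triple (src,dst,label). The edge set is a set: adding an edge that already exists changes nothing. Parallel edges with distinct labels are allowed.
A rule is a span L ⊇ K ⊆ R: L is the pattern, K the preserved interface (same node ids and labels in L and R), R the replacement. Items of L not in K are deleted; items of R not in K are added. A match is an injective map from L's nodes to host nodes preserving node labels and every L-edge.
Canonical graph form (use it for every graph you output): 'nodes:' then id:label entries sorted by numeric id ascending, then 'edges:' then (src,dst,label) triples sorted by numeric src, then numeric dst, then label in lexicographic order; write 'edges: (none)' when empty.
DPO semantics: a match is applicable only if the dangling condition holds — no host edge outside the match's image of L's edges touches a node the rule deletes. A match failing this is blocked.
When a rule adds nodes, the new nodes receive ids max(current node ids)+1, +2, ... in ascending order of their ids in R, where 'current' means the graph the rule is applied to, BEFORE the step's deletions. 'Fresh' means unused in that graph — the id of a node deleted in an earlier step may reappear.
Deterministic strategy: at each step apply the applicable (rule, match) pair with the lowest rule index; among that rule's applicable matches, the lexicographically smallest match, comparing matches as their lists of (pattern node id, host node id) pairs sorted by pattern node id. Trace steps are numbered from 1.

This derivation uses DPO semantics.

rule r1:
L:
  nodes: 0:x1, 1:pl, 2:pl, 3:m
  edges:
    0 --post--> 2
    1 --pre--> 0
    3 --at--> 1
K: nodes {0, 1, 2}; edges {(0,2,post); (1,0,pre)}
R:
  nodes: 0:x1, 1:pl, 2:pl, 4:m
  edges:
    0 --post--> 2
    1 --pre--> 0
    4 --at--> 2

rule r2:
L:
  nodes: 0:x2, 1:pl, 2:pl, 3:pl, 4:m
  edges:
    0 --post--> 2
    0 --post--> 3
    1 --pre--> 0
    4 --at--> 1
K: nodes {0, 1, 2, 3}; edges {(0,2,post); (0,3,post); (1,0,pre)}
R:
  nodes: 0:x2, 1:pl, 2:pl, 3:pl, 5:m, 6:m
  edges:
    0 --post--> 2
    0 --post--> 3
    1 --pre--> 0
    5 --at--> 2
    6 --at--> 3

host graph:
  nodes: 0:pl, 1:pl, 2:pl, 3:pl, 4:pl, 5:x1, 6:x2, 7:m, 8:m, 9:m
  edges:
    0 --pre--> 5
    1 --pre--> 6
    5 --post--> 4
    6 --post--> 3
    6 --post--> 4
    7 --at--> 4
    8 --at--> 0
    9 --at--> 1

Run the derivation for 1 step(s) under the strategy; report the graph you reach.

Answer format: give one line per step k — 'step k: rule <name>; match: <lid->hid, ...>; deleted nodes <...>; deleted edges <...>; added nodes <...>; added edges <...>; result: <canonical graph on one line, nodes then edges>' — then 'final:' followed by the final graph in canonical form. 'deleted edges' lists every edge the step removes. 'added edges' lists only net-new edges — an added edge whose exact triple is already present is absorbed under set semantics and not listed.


step 1: rule r1; match: 0->5, 1->0, 2->4, 3->8; deleted nodes 8; deleted edges (8,0,at); added nodes 10; added edges (10,4,at); result: nodes: 0:pl, 1:pl, 2:pl, 3:pl, 4:pl, 5:x1, 6:x2, 7:m, 9:m, 10:m edges: (0,5,pre); (1,6,pre); (5,4,post); (6,3,post); (6,4,post); (7,4,at); (9,1,at); (10,4,at)
final:
nodes: 0:pl, 1:pl, 2:pl, 3:pl, 4:pl, 5:x1, 6:x2, 7:m, 9:m, 10:m
edges: (0,5,pre); (1,6,pre); (5,4,post); (6,3,post); (6,4,post); (7,4,at); (9,1,at); (10,4,at)


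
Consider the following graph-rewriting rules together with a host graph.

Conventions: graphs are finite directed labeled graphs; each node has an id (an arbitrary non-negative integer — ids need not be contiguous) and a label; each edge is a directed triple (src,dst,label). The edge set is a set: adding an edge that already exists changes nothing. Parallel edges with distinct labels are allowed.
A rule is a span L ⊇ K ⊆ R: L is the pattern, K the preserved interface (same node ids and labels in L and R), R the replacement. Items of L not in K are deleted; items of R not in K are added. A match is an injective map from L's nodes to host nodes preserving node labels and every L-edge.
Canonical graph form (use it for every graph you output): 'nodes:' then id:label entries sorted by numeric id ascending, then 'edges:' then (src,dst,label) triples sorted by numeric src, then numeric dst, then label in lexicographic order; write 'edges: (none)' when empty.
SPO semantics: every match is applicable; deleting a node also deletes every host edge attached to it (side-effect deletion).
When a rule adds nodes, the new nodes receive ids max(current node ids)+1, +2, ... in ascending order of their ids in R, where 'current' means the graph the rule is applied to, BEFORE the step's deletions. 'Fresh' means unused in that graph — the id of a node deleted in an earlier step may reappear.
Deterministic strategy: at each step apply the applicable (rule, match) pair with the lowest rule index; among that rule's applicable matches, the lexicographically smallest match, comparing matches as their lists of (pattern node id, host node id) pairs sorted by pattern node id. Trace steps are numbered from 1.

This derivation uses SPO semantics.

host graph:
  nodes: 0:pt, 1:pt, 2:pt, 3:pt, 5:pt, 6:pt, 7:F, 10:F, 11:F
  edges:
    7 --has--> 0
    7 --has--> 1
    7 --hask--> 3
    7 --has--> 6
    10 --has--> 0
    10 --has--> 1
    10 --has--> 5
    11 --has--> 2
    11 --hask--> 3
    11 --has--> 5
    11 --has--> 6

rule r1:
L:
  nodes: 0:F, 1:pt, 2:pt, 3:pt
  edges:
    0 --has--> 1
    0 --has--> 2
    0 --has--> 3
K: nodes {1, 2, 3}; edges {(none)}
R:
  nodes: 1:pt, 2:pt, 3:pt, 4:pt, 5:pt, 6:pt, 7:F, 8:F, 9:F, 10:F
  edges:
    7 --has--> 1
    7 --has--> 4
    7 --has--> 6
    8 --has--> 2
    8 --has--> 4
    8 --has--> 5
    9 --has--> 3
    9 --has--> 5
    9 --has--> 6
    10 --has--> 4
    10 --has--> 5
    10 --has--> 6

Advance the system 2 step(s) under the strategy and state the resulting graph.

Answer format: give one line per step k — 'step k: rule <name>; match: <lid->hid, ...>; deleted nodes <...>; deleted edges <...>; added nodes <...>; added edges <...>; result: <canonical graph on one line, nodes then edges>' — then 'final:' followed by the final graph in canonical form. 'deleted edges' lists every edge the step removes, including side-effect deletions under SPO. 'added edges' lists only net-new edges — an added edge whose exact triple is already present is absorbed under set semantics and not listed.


step 1: rule r1; match: 0->7, 1->0, 2->1, 3->6; deleted nodes 7; deleted edges (7,0,has); (7,1,has); (7,3,hask); (7,6,has); added nodes 12, 13, 14, 15, 16, 17, 18; added edges (15,0,has); (15,12,has); (15,14,has); (16,1,has); (16,12,has); (16,13,has); (17,6,has); (17,13,has); (17,14,has); (18,12,has); (18,13,has); (18,14,has); result: nodes: 0:pt, 1:pt, 2:pt, 3:pt, 5:pt, 6:pt, 10:F, 11:F, 12:pt, 13:pt, 14:pt, 15:F, 16:F, 17:F, 18:F edges: (10,0,has); (10,1,has); (10,5,has); (11,2,has); (11,3,hask); (11,5,has); (11,6,has); (15,0,has); (15,12,has); (15,14,has); (16,1,has); (16,12,has); (16,13,has); (17,6,has); (17,13,has); (17,14,has); (18,12,has); (18,13,has); (18,14,has)
step 2: rule r1; match: 0->10, 1->0, 2->1, 3->5; deleted nodes 10; deleted edges (10,0,has); (10,1,has); (10,5,has); added nodes 19, 20, 21, 22, 23, 24, 25; added edges (22,0,has); (22,19,has); (22,21,has); (23,1,has); (23,19,has); (23,20,has); (24,5,has); (24,20,has); (24,21,has); (25,19,has); (25,20,has); (25,21,has); result: nodes: 0:pt, 1:pt, 2:pt, 3:pt, 5:pt, 6:pt, 11:F, 12:pt, 13:pt, 14:pt, 15:F, 16:F, 17:F, 18:F, 19:pt, 20:pt, 21:pt, 22:F, 23:F, 24:F, 25:F edges: (11,2,has); (11,3,hask); (11,5,has); (11,6,has); (15,0,has); (15,12,has); (15,14,has); (16,1,has); (16,12,has); (16,13,has); (17,6,has); (17,13,has); (17,14,has); (18,12,has); (18,13,has); (18,14,has); (22,0,has); (22,19,has); (22,21,has); (23,1,has); (23,19,has); (23,20,has); (24,5,has); (24,20,has); (24,21,has); (25,19,has); (25,20,has); (25,21,has)
final:
nodes: 0:pt, 1:pt, 2:pt, 3:pt, 5:pt, 6:pt, 11:F, 12:pt, 13:pt, 14:pt, 15:F, 16:F, 17:F, 18:F, 19:pt, 20:pt, 21:pt, 22:F, 23:F, 24:F, 25:F
edges: (11,2,has); (11,3,hask); (11,5,has); (11,6,has); (15,0,has); (15,12,has); (15,14,has); (16,1,has); (16,12,has); (16,13,has); (17,6,has); (17,13,has); (17,14,has); (18,12,has); (18,13,has); (18,14,has); (22,0,has); (22,19,has); (22,21,has); (23,1,has); (23,19,has); (23,20,has); (24,5,has); (24,20,has); (24,21,has); (25,19,has); (25,20,has); (25,21,has)


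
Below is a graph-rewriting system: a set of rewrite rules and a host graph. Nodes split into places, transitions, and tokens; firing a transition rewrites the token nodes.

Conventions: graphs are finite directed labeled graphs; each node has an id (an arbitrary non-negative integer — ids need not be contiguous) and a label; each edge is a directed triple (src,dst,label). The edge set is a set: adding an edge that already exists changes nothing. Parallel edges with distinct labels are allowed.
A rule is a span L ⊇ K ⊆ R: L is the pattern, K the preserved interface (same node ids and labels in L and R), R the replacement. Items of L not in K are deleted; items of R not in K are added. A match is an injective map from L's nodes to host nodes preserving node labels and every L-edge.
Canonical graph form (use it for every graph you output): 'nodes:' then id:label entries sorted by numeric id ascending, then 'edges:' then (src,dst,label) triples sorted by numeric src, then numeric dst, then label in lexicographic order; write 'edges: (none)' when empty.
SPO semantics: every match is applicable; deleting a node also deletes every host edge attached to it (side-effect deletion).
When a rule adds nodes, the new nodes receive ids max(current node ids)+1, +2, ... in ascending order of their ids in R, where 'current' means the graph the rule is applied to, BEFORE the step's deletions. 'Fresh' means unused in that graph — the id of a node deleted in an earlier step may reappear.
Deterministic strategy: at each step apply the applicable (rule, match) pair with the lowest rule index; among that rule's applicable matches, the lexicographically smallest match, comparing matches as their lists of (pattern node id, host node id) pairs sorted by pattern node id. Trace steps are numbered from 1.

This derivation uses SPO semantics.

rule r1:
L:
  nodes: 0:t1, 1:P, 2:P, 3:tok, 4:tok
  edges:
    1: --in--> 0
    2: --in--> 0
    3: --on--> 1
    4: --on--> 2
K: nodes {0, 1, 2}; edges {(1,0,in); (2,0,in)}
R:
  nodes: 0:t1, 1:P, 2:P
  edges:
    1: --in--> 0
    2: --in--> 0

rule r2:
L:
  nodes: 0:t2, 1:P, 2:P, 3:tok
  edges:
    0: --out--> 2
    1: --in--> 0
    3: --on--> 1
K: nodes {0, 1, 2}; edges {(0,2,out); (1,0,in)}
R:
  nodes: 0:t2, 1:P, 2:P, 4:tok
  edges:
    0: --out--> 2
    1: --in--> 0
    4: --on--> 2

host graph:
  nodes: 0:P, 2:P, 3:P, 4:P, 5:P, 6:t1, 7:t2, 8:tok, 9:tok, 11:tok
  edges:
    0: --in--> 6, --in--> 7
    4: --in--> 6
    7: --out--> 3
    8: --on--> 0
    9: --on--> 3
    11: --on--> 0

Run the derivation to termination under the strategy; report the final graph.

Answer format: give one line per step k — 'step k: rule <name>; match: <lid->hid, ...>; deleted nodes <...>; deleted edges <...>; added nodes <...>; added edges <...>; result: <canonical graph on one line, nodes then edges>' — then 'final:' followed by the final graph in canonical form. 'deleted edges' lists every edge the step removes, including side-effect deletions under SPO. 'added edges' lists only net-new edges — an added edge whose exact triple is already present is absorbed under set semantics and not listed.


step 1: rule r2; match: 0->7, 1->0, 2->3, 3->8; deleted nodes 8; deleted edges (8,0,on); added nodes 12; added edges (12,3,on); result: nodes: 0:P, 2:P, 3:P, 4:P, 5:P, 6:t1, 7:t2, 9:tok, 11:tok, 12:tok edges: (0,6,in); (0,7,in); (4,6,in); (7,3,out); (9,3,on); (11,0,on); (12,3,on)
step 2: rule r2; match: 0->7, 1->0, 2->3, 3->11; deleted nodes 11; deleted edges (11,0,on); added nodes 13; added edges (13,3,on); result: nodes: 0:P, 2:P, 3:P, 4:P, 5:P, 6:t1, 7:t2, 9:tok, 12:tok, 13:tok edges: (0,6,in); (0,7,in); (4,6,in); (7,3,out); (9,3,on); (12,3,on); (13,3,on)
final:
nodes: 0:P, 2:P, 3:P, 4:P, 5:P, 6:t1, 7:t2, 9:tok, 12:tok, 13:tok
edges: (0,6,in); (0,7,in); (4,6,in); (7,3,out); (9,3,on); (12,3,on); (13,3,on)


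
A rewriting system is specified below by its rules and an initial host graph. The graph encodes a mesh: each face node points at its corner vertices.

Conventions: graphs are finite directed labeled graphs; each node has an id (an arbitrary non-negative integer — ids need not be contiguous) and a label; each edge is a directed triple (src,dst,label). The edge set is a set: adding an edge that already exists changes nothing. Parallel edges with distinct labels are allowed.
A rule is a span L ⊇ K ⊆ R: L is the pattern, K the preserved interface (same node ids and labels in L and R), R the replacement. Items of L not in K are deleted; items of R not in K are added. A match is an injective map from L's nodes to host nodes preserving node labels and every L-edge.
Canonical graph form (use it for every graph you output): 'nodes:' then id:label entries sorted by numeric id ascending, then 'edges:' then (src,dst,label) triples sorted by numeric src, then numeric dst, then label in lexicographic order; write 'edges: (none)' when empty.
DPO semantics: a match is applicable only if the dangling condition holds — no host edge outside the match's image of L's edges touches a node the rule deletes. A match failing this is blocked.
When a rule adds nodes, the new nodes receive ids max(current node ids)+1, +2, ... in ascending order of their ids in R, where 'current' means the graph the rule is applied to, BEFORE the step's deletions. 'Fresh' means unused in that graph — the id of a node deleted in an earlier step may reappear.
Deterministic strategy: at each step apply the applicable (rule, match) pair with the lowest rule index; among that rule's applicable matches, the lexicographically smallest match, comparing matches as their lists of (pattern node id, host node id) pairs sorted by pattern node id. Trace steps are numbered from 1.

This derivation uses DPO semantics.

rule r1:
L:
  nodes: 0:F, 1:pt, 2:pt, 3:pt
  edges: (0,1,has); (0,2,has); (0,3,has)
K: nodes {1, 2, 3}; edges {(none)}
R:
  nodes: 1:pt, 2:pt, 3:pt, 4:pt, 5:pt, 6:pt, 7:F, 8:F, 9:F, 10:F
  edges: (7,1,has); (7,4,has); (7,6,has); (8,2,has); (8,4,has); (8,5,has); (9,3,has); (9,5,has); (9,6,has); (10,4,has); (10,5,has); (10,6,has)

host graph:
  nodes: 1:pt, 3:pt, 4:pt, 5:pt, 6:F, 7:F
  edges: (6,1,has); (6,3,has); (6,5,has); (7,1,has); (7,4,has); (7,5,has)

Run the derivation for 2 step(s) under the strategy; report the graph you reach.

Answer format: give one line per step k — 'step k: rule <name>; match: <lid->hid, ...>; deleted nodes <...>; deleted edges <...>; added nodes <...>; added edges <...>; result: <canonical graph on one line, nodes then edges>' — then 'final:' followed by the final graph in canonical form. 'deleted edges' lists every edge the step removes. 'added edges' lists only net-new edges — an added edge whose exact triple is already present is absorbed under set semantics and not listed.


step 1: rule r1; match: 0->6, 1->1, 2->3, 3->5; deleted nodes 6; deleted edges (6,1,has); (6,3,has); (6,5,has); added nodes 8, 9, 10, 11, 12, 13, 14; added edges (11,1,has); (11,8,has); (11,10,has); (12,3,has); (12,8,has); (12,9,has); (13,5,has); (13,9,has); (13,10,has); (14,8,has); (14,9,has); (14,10,has); result: nodes: 1:pt, 3:pt, 4:pt, 5:pt, 7:F, 8:pt, 9:pt, 10:pt, 11:F, 12:F, 13:F, 14:F edges: (7,1,has); (7,4,has); (7,5,has); (11,1,has); (11,8,has); (11,10,has); (12,3,has); (12,8,has); (12,9,has); (13,5,has); (13,9,has); (13,10,has); (14,8,has); (14,9,has); (14,10,has)
step 2: rule r1; match: 0->7, 1->1, 2->4, 3->5; deleted nodes 7; deleted edges (7,1,has); (7,4,has); (7,5,has); added nodes 15, 16, 17, 18, 19, 20, 21; added edges (18,1,has); (18,15,has); (18,17,has); (19,4,has); (19,15,has); (19,16,has); (20,5,has); (20,16,has); (20,17,has); (21,15,has); (21,16,has); (21,17,has); result: nodes: 1:pt, 3:pt, 4:pt, 5:pt, 8:pt, 9:pt, 10:pt, 11:F, 12:F, 13:F, 14:F, 15:pt, 16:pt, 17:pt, 18:F, 19:F, 20:F, 21:F edges: (11,1,has); (11,8,has); (11,10,has); (12,3,has); (12,8,has); (12,9,has); (13,5,has); (13,9,has); (13,10,has); (14,8,has); (14,9,has); (14,10,has); (18,1,has); (18,15,has); (18,17,has); (19,4,has); (19,15,has); (19,16,has); (20,5,has); (20,16,has); (20,17,has); (21,15,has); (21,16,has); (21,17,has)
final:
nodes: 1:pt, 3:pt, 4:pt, 5:pt, 8:pt, 9:pt, 10:pt, 11:F, 12:F, 13:F, 14:F, 15:pt, 16:pt, 17:pt, 18:F, 19:F, 20:F, 21:F
edges: (11,1,has); (11,8,has); (11,10,has); (12,3,has); (12,8,has); (12,9,has); (13,5,has); (13,9,has); (13,10,has); (14,8,has); (14,9,has); (14,10,has); (18,1,has); (18,15,has); (18,17,has); (19,4,has); (19,15,has); (19,16,has); (20,5,has); (20,16,has); (20,17,has); (21,15,has); (21,16,has); (21,17,has)


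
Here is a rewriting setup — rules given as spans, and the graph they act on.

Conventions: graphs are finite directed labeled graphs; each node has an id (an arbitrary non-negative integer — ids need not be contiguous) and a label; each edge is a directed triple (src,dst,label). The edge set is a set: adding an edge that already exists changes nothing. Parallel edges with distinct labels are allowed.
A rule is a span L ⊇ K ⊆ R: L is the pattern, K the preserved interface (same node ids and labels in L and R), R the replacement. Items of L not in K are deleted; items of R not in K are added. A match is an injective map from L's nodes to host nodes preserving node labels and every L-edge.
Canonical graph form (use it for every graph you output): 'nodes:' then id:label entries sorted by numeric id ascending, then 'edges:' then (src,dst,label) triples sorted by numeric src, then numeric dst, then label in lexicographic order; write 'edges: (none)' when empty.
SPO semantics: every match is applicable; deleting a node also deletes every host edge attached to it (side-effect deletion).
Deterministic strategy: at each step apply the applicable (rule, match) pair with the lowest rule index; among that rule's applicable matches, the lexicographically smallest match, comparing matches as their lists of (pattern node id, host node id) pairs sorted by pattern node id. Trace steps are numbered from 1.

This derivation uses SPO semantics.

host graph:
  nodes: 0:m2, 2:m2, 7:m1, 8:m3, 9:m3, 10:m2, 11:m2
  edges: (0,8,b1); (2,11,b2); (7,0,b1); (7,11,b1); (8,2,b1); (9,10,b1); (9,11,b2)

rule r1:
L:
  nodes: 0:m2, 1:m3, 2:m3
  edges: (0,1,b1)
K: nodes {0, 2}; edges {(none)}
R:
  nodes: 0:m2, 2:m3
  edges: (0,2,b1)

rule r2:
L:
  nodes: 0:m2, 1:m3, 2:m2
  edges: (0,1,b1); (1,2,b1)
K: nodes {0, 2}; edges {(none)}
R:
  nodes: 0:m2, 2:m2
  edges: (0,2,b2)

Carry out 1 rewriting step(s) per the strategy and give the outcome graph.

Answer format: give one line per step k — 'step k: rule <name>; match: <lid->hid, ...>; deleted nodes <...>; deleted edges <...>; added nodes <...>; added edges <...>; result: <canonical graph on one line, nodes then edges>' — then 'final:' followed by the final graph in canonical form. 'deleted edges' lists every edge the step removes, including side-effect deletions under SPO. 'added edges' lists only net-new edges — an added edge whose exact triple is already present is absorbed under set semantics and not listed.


step 1: rule r1; match: 0->0, 1->8, 2->9; deleted nodes 8; deleted edges (0,8,b1); (8,2,b1); added nodes (none); added edges (0,9,b1); result: nodes: 0:m2, 2:m2, 7:m1, 9:m3, 10:m2, 11:m2 edges: (0,9,b1); (2,11,b2); (7,0,b1); (7,11,b1); (9,10,b1); (9,11,b2)
final:
nodes: 0:m2, 2:m2, 7:m1, 9:m3, 10:m2, 11:m2
edges: (0,9,b1); (2,11,b2); (7,0,b1); (7,11,b1); (9,10,b1); (9,11,b2)


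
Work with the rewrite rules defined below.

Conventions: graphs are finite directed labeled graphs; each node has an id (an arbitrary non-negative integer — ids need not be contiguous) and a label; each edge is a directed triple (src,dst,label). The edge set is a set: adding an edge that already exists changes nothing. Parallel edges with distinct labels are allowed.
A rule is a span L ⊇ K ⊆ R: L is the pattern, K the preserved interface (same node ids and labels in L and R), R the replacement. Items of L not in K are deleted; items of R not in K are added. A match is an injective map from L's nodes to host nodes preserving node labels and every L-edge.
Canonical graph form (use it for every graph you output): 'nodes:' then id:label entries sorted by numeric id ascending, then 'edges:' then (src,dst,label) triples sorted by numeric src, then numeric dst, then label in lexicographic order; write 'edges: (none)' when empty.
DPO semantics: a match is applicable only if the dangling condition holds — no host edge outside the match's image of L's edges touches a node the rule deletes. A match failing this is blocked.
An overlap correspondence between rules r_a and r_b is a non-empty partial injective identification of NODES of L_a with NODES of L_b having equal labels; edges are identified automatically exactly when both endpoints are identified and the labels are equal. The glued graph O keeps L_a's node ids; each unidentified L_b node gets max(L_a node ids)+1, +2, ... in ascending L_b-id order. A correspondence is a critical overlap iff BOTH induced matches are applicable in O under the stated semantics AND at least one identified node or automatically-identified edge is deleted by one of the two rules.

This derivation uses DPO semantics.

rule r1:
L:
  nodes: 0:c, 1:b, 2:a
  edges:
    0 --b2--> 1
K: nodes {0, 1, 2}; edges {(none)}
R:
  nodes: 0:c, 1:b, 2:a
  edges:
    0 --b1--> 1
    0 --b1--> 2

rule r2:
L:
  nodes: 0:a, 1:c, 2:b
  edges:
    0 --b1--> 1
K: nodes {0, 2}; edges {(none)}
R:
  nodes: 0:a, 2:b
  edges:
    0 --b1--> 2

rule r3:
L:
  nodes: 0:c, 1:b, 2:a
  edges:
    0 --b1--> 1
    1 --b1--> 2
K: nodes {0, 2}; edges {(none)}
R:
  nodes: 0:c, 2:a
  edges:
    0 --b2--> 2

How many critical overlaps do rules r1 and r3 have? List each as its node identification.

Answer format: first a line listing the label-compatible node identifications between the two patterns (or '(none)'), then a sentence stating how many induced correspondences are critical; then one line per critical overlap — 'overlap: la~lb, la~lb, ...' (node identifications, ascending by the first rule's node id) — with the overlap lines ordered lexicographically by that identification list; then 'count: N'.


label-compatible node identifications between L(r1) and L(r3): 0~0, 1~1, 2~2
0 of the induced correspondences are critical overlaps of r1 and r3.
count: 0


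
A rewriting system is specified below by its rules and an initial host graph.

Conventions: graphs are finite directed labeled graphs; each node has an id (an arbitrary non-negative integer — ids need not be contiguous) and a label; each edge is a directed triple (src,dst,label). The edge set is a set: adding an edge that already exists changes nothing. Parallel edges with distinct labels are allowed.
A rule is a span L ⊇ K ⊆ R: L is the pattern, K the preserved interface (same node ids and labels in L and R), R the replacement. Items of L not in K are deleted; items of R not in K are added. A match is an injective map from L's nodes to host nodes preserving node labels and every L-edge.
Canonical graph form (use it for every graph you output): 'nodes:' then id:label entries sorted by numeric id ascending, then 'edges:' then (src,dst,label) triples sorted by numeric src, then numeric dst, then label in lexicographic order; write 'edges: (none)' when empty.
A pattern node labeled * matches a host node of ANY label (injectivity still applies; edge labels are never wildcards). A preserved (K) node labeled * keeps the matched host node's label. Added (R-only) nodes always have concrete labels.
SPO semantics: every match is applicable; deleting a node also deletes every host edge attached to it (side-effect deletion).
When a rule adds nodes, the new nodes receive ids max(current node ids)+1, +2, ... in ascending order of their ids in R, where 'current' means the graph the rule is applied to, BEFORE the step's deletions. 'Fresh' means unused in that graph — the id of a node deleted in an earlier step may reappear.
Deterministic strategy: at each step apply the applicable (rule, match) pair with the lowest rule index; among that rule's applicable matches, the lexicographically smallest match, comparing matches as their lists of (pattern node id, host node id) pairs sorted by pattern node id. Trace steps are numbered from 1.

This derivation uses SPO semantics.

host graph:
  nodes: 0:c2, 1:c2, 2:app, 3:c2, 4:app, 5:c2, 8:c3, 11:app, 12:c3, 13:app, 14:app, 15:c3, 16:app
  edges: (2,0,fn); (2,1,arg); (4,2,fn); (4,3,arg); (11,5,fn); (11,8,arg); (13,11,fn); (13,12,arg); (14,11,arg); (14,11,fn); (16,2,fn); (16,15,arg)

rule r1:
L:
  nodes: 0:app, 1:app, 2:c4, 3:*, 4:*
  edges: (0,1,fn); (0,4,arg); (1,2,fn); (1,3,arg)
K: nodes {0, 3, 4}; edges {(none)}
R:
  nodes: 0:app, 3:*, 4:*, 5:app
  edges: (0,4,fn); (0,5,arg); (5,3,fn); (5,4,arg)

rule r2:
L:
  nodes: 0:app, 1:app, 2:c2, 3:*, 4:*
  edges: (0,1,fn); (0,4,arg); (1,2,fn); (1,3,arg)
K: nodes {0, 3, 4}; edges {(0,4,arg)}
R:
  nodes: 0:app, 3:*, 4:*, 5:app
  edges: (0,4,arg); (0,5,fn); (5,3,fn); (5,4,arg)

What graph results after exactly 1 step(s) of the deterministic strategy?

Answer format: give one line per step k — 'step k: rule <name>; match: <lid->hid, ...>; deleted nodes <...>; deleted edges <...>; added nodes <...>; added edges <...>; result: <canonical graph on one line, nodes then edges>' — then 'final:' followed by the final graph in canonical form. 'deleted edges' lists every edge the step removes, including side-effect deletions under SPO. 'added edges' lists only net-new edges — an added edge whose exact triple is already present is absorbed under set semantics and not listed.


step 1: rule r2; match: 0->4, 1->2, 2->0, 3->1, 4->3; deleted nodes 0, 2; deleted edges (2,0,fn); (2,1,arg); (4,2,fn); (16,2,fn); added nodes 17; added edges (4,17,fn); (17,1,fn); (17,3,arg); result: nodes: 1:c2, 3:c2, 4:app, 5:c2, 8:c3, 11:app, 12:c3, 13:app, 14:app, 15:c3, 16:app, 17:app edges: (4,3,arg); (4,17,fn); (11,5,fn); (11,8,arg); (13,11,fn); (13,12,arg); (14,11,arg); (14,11,fn); (16,15,arg); (17,1,fn); (17,3,arg)
final:
nodes: 1:c2, 3:c2, 4:app, 5:c2, 8:c3, 11:app, 12:c3, 13:app, 14:app, 15:c3, 16:app, 17:app
edges: (4,3,arg); (4,17,fn); (11,5,fn); (11,8,arg); (13,11,fn); (13,12,arg); (14,11,arg); (14,11,fn); (16,15,arg); (17,1,fn); (17,3,arg)
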